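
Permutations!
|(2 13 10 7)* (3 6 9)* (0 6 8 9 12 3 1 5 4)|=|(0 6 12 3 8 9 1 5 4)(2 13 10 7)|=36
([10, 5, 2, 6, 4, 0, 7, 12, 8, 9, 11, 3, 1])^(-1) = [5, 12, 2, 11, 4, 1, 3, 6, 8, 9, 0, 10, 7]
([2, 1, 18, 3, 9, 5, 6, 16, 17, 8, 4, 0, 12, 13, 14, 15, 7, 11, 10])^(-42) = (0 10 8)(2 4 17)(9 11 18)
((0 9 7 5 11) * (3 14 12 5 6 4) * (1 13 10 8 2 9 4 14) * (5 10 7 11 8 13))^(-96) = (14)(0 1 2)(3 8 11)(4 5 9)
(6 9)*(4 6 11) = (4 6 9 11) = [0, 1, 2, 3, 6, 5, 9, 7, 8, 11, 10, 4]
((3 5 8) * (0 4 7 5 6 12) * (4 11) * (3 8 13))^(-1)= ((0 11 4 7 5 13 3 6 12))^(-1)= (0 12 6 3 13 5 7 4 11)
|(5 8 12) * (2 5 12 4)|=4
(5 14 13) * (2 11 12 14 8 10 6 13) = [0, 1, 11, 3, 4, 8, 13, 7, 10, 9, 6, 12, 14, 5, 2] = (2 11 12 14)(5 8 10 6 13)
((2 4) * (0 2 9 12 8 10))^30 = ((0 2 4 9 12 8 10))^30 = (0 4 12 10 2 9 8)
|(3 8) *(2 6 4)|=|(2 6 4)(3 8)|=6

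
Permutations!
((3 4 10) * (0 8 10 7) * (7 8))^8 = ((0 7)(3 4 8 10))^8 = (10)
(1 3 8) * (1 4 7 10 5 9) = [0, 3, 2, 8, 7, 9, 6, 10, 4, 1, 5] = (1 3 8 4 7 10 5 9)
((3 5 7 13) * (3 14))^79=(3 14 13 7 5)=((3 5 7 13 14))^79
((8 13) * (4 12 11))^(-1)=((4 12 11)(8 13))^(-1)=(4 11 12)(8 13)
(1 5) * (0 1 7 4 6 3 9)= (0 1 5 7 4 6 3 9)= [1, 5, 2, 9, 6, 7, 3, 4, 8, 0]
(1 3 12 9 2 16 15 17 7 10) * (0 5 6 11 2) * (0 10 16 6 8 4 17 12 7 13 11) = (0 5 8 4 17 13 11 2 6)(1 3 7 16 15 12 9 10) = [5, 3, 6, 7, 17, 8, 0, 16, 4, 10, 1, 2, 9, 11, 14, 12, 15, 13]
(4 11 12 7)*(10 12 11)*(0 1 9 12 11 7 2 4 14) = (0 1 9 12 2 4 10 11 7 14) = [1, 9, 4, 3, 10, 5, 6, 14, 8, 12, 11, 7, 2, 13, 0]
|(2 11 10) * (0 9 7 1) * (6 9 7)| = 6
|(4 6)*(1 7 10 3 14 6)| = 7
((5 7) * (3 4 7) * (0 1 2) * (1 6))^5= (0 6 1 2)(3 4 7 5)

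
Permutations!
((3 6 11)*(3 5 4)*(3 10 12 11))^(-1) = ((3 6)(4 10 12 11 5))^(-1) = (3 6)(4 5 11 12 10)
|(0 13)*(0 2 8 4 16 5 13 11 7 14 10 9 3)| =|(0 11 7 14 10 9 3)(2 8 4 16 5 13)| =42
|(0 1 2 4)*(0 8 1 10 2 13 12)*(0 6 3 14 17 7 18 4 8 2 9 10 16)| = 12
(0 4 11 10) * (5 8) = (0 4 11 10)(5 8) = [4, 1, 2, 3, 11, 8, 6, 7, 5, 9, 0, 10]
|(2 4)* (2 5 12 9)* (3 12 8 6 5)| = 15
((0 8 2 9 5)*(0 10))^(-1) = (0 10 5 9 2 8)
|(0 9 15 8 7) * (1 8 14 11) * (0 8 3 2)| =|(0 9 15 14 11 1 3 2)(7 8)| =8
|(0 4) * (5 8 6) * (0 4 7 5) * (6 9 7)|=4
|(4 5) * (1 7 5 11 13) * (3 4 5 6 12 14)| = 9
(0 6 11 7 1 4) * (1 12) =(0 6 11 7 12 1 4) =[6, 4, 2, 3, 0, 5, 11, 12, 8, 9, 10, 7, 1]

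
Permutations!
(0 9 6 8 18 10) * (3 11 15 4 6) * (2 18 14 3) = (0 9 2 18 10)(3 11 15 4 6 8 14) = [9, 1, 18, 11, 6, 5, 8, 7, 14, 2, 0, 15, 12, 13, 3, 4, 16, 17, 10]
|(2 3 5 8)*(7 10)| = |(2 3 5 8)(7 10)| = 4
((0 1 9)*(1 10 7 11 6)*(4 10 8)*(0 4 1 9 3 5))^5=(4 9 6 11 7 10)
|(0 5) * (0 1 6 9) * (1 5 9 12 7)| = 4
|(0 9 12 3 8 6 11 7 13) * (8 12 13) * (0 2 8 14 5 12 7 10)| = |(0 9 13 2 8 6 11 10)(3 7 14 5 12)| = 40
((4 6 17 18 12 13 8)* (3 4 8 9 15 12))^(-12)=((3 4 6 17 18)(9 15 12 13))^(-12)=(3 17 4 18 6)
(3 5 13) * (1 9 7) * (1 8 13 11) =[0, 9, 2, 5, 4, 11, 6, 8, 13, 7, 10, 1, 12, 3] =(1 9 7 8 13 3 5 11)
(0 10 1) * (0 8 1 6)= [10, 8, 2, 3, 4, 5, 0, 7, 1, 9, 6]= (0 10 6)(1 8)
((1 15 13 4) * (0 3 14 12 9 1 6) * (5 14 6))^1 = ((0 3 6)(1 15 13 4 5 14 12 9))^1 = (0 3 6)(1 15 13 4 5 14 12 9)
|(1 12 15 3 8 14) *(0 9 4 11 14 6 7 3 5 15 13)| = |(0 9 4 11 14 1 12 13)(3 8 6 7)(5 15)| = 8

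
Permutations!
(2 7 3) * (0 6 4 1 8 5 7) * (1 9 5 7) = (0 6 4 9 5 1 8 7 3 2) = [6, 8, 0, 2, 9, 1, 4, 3, 7, 5]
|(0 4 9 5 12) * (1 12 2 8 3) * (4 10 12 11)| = 24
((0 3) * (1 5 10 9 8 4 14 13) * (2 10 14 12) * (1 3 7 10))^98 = (0 2 7 1 10 5 9 14 8 13 4 3 12)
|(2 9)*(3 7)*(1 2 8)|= |(1 2 9 8)(3 7)|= 4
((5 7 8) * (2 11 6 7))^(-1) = ((2 11 6 7 8 5))^(-1) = (2 5 8 7 6 11)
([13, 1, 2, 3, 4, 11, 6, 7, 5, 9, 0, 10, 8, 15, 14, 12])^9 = [13, 1, 2, 3, 4, 11, 6, 7, 5, 9, 0, 10, 8, 15, 14, 12]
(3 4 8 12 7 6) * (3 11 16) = (3 4 8 12 7 6 11 16) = [0, 1, 2, 4, 8, 5, 11, 6, 12, 9, 10, 16, 7, 13, 14, 15, 3]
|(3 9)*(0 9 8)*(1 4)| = 4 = |(0 9 3 8)(1 4)|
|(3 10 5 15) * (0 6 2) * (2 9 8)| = 20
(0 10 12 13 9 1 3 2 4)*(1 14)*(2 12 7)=(0 10 7 2 4)(1 3 12 13 9 14)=[10, 3, 4, 12, 0, 5, 6, 2, 8, 14, 7, 11, 13, 9, 1]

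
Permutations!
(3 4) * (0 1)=(0 1)(3 4)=[1, 0, 2, 4, 3]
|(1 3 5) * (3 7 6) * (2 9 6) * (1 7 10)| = 6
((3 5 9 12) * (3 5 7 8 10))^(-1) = (3 10 8 7)(5 12 9)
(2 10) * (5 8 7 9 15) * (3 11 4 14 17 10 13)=[0, 1, 13, 11, 14, 8, 6, 9, 7, 15, 2, 4, 12, 3, 17, 5, 16, 10]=(2 13 3 11 4 14 17 10)(5 8 7 9 15)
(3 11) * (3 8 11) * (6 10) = (6 10)(8 11) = [0, 1, 2, 3, 4, 5, 10, 7, 11, 9, 6, 8]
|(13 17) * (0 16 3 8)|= |(0 16 3 8)(13 17)|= 4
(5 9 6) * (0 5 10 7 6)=(0 5 9)(6 10 7)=[5, 1, 2, 3, 4, 9, 10, 6, 8, 0, 7]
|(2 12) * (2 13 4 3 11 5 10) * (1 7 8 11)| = 11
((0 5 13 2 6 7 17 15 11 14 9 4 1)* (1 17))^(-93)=(0 7 2 5 1 6 13)(4 11)(9 15)(14 17)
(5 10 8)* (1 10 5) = (1 10 8) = [0, 10, 2, 3, 4, 5, 6, 7, 1, 9, 8]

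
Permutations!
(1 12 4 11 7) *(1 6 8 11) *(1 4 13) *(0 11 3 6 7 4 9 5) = (0 11 4 9 5)(1 12 13)(3 6 8) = [11, 12, 2, 6, 9, 0, 8, 7, 3, 5, 10, 4, 13, 1]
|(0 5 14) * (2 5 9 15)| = |(0 9 15 2 5 14)| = 6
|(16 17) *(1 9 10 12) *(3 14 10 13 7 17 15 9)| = 30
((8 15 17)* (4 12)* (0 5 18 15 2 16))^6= (0 2 17 18)(5 16 8 15)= ((0 5 18 15 17 8 2 16)(4 12))^6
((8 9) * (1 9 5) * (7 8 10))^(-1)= (1 5 8 7 10 9)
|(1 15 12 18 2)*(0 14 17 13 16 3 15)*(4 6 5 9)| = |(0 14 17 13 16 3 15 12 18 2 1)(4 6 5 9)| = 44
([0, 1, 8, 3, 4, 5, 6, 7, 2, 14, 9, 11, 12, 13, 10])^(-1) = (2 8)(9 10 14)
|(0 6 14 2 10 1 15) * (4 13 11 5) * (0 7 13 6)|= |(1 15 7 13 11 5 4 6 14 2 10)|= 11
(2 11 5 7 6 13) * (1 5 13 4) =(1 5 7 6 4)(2 11 13) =[0, 5, 11, 3, 1, 7, 4, 6, 8, 9, 10, 13, 12, 2]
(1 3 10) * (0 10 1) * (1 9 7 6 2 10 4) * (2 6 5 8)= [4, 3, 10, 9, 1, 8, 6, 5, 2, 7, 0]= (0 4 1 3 9 7 5 8 2 10)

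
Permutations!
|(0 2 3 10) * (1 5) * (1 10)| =|(0 2 3 1 5 10)| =6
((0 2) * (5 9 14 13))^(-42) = (5 14)(9 13)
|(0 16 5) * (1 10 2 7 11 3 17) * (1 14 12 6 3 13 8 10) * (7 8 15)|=60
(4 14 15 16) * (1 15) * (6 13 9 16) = [0, 15, 2, 3, 14, 5, 13, 7, 8, 16, 10, 11, 12, 9, 1, 6, 4] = (1 15 6 13 9 16 4 14)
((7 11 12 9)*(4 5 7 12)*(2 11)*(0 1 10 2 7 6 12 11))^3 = (0 2 10 1)(4 12)(5 9)(6 11)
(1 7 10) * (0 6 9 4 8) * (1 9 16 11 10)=(0 6 16 11 10 9 4 8)(1 7)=[6, 7, 2, 3, 8, 5, 16, 1, 0, 4, 9, 10, 12, 13, 14, 15, 11]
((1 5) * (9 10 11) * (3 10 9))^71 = ((1 5)(3 10 11))^71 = (1 5)(3 11 10)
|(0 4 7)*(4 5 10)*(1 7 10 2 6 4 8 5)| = 6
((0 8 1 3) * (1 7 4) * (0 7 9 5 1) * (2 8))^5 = ((0 2 8 9 5 1 3 7 4))^5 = (0 1 2 3 8 7 9 4 5)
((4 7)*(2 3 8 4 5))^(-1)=((2 3 8 4 7 5))^(-1)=(2 5 7 4 8 3)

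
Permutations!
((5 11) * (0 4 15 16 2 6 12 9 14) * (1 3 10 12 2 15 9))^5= ((0 4 9 14)(1 3 10 12)(2 6)(5 11)(15 16))^5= (0 4 9 14)(1 3 10 12)(2 6)(5 11)(15 16)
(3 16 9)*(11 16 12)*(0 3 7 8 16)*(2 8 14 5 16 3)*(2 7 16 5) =(0 7 14 2 8 3 12 11)(9 16) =[7, 1, 8, 12, 4, 5, 6, 14, 3, 16, 10, 0, 11, 13, 2, 15, 9]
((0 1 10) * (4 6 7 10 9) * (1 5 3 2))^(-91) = ((0 5 3 2 1 9 4 6 7 10))^(-91) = (0 10 7 6 4 9 1 2 3 5)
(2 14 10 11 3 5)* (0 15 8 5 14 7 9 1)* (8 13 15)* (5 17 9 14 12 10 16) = (0 8 17 9 1)(2 7 14 16 5)(3 12 10 11)(13 15) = [8, 0, 7, 12, 4, 2, 6, 14, 17, 1, 11, 3, 10, 15, 16, 13, 5, 9]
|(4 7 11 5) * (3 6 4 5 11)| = 4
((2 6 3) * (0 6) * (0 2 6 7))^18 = (7)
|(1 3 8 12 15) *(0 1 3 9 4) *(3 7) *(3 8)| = |(0 1 9 4)(7 8 12 15)| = 4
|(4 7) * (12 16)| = 2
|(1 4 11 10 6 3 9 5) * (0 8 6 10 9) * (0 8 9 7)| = |(0 9 5 1 4 11 7)(3 8 6)| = 21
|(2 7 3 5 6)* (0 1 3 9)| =8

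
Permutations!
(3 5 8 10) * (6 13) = (3 5 8 10)(6 13) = [0, 1, 2, 5, 4, 8, 13, 7, 10, 9, 3, 11, 12, 6]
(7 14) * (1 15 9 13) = (1 15 9 13)(7 14) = [0, 15, 2, 3, 4, 5, 6, 14, 8, 13, 10, 11, 12, 1, 7, 9]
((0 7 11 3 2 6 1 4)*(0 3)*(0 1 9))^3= (0 1 2)(3 9 11)(4 6 7)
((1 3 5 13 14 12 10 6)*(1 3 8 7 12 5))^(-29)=((1 8 7 12 10 6 3)(5 13 14))^(-29)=(1 3 6 10 12 7 8)(5 13 14)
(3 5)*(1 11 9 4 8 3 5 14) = (1 11 9 4 8 3 14) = [0, 11, 2, 14, 8, 5, 6, 7, 3, 4, 10, 9, 12, 13, 1]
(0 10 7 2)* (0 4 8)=(0 10 7 2 4 8)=[10, 1, 4, 3, 8, 5, 6, 2, 0, 9, 7]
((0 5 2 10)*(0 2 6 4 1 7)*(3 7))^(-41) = ((0 5 6 4 1 3 7)(2 10))^(-41) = (0 5 6 4 1 3 7)(2 10)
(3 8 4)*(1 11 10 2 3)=(1 11 10 2 3 8 4)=[0, 11, 3, 8, 1, 5, 6, 7, 4, 9, 2, 10]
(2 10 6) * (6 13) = [0, 1, 10, 3, 4, 5, 2, 7, 8, 9, 13, 11, 12, 6] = (2 10 13 6)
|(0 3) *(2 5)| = 2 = |(0 3)(2 5)|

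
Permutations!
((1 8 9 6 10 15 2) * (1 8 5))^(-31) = ((1 5)(2 8 9 6 10 15))^(-31) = (1 5)(2 15 10 6 9 8)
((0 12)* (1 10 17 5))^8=((0 12)(1 10 17 5))^8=(17)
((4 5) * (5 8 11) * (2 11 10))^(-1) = (2 10 8 4 5 11) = ((2 11 5 4 8 10))^(-1)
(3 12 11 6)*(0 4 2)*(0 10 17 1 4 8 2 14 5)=(0 8 2 10 17 1 4 14 5)(3 12 11 6)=[8, 4, 10, 12, 14, 0, 3, 7, 2, 9, 17, 6, 11, 13, 5, 15, 16, 1]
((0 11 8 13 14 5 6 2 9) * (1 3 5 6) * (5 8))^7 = ((0 11 5 1 3 8 13 14 6 2 9))^7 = (0 14 1 9 13 5 2 8 11 6 3)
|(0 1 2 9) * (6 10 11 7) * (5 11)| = |(0 1 2 9)(5 11 7 6 10)| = 20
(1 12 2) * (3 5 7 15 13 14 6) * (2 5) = (1 12 5 7 15 13 14 6 3 2) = [0, 12, 1, 2, 4, 7, 3, 15, 8, 9, 10, 11, 5, 14, 6, 13]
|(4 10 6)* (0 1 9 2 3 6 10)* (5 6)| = |(10)(0 1 9 2 3 5 6 4)| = 8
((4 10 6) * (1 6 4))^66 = ((1 6)(4 10))^66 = (10)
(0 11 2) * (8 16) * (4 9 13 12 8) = (0 11 2)(4 9 13 12 8 16) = [11, 1, 0, 3, 9, 5, 6, 7, 16, 13, 10, 2, 8, 12, 14, 15, 4]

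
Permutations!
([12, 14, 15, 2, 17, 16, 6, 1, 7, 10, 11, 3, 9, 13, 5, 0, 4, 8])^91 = (0 10 2 12 11 15 9 3)(1 16 8 14 4 7 5 17)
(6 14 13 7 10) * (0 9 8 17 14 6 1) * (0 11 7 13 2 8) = [9, 11, 8, 3, 4, 5, 6, 10, 17, 0, 1, 7, 12, 13, 2, 15, 16, 14] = (0 9)(1 11 7 10)(2 8 17 14)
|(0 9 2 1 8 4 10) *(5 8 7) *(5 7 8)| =|(0 9 2 1 8 4 10)| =7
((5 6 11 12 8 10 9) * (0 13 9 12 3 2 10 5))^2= (0 9 13)(2 12 5 11)(3 10 8 6)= ((0 13 9)(2 10 12 8 5 6 11 3))^2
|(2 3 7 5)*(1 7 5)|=|(1 7)(2 3 5)|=6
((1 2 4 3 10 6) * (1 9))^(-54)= ((1 2 4 3 10 6 9))^(-54)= (1 4 10 9 2 3 6)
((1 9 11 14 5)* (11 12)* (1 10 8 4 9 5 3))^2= ((1 5 10 8 4 9 12 11 14 3))^2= (1 10 4 12 14)(3 5 8 9 11)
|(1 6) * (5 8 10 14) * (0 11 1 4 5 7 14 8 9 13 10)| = 10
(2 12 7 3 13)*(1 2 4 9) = (1 2 12 7 3 13 4 9) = [0, 2, 12, 13, 9, 5, 6, 3, 8, 1, 10, 11, 7, 4]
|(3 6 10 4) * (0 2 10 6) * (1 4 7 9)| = |(0 2 10 7 9 1 4 3)| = 8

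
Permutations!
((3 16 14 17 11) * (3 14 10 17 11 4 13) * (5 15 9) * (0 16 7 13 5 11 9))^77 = ((0 16 10 17 4 5 15)(3 7 13)(9 11 14))^77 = (17)(3 13 7)(9 14 11)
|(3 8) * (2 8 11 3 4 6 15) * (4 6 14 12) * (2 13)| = 30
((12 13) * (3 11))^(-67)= ((3 11)(12 13))^(-67)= (3 11)(12 13)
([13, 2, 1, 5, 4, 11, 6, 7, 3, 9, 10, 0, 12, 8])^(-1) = (0 11 5 3 8 13)(1 2)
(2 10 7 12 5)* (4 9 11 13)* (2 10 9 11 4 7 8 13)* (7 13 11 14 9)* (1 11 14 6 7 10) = (1 11 2 10 8 14 9 4 6 7 12 5) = [0, 11, 10, 3, 6, 1, 7, 12, 14, 4, 8, 2, 5, 13, 9]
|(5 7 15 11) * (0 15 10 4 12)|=8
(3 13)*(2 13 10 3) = (2 13)(3 10) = [0, 1, 13, 10, 4, 5, 6, 7, 8, 9, 3, 11, 12, 2]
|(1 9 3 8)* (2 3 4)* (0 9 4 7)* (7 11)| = 20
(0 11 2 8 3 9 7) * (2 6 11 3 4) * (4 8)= (0 3 9 7)(2 4)(6 11)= [3, 1, 4, 9, 2, 5, 11, 0, 8, 7, 10, 6]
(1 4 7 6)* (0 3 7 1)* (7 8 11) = (0 3 8 11 7 6)(1 4) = [3, 4, 2, 8, 1, 5, 0, 6, 11, 9, 10, 7]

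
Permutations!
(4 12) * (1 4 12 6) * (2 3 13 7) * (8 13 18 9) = (1 4 6)(2 3 18 9 8 13 7) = [0, 4, 3, 18, 6, 5, 1, 2, 13, 8, 10, 11, 12, 7, 14, 15, 16, 17, 9]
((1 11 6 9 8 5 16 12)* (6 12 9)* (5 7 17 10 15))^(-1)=(1 12 11)(5 15 10 17 7 8 9 16)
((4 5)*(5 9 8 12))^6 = (4 9 8 12 5)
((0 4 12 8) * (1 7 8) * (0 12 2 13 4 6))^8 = (2 4 13)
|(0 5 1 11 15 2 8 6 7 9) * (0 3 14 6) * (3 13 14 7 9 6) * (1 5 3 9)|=9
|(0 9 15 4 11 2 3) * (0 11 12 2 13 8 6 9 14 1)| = |(0 14 1)(2 3 11 13 8 6 9 15 4 12)| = 30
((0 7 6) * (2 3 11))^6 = ((0 7 6)(2 3 11))^6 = (11)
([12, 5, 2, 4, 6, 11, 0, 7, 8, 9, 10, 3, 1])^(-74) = [4, 0, 2, 5, 11, 12, 3, 7, 8, 9, 10, 1, 6]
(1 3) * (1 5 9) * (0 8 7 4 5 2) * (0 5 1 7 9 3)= (0 8 9 7 4 1)(2 5 3)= [8, 0, 5, 2, 1, 3, 6, 4, 9, 7]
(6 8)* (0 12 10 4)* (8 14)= (0 12 10 4)(6 14 8)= [12, 1, 2, 3, 0, 5, 14, 7, 6, 9, 4, 11, 10, 13, 8]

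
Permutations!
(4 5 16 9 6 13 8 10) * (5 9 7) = [0, 1, 2, 3, 9, 16, 13, 5, 10, 6, 4, 11, 12, 8, 14, 15, 7] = (4 9 6 13 8 10)(5 16 7)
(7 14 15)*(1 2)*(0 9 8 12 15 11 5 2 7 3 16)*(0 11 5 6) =(0 9 8 12 15 3 16 11 6)(1 7 14 5 2) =[9, 7, 1, 16, 4, 2, 0, 14, 12, 8, 10, 6, 15, 13, 5, 3, 11]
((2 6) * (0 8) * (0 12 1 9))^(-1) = (0 9 1 12 8)(2 6)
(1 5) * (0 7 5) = (0 7 5 1) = [7, 0, 2, 3, 4, 1, 6, 5]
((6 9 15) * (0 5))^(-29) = (0 5)(6 9 15)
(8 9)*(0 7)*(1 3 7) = (0 1 3 7)(8 9) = [1, 3, 2, 7, 4, 5, 6, 0, 9, 8]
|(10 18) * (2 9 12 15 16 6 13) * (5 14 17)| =42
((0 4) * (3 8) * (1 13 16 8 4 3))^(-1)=(0 4 3)(1 8 16 13)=((0 3 4)(1 13 16 8))^(-1)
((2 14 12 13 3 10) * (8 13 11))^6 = (2 3 8 12)(10 13 11 14)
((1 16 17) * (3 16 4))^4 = ((1 4 3 16 17))^4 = (1 17 16 3 4)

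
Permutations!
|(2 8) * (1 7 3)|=6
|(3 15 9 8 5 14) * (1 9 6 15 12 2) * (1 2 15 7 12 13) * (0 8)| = 8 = |(0 8 5 14 3 13 1 9)(6 7 12 15)|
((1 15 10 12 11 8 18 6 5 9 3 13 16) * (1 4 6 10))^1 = ((1 15)(3 13 16 4 6 5 9)(8 18 10 12 11))^1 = (1 15)(3 13 16 4 6 5 9)(8 18 10 12 11)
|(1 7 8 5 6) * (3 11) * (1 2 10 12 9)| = |(1 7 8 5 6 2 10 12 9)(3 11)| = 18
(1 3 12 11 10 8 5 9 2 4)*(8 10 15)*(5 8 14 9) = (1 3 12 11 15 14 9 2 4) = [0, 3, 4, 12, 1, 5, 6, 7, 8, 2, 10, 15, 11, 13, 9, 14]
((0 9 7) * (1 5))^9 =((0 9 7)(1 5))^9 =(9)(1 5)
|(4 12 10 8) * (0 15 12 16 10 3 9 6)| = 12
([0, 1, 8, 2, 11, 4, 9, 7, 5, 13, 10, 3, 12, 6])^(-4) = (2 5 11)(3 8 4)(6 13 9)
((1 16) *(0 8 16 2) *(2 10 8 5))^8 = ((0 5 2)(1 10 8 16))^8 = (16)(0 2 5)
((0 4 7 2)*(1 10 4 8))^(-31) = (0 4 8 7 1 2 10)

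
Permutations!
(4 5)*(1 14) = (1 14)(4 5) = [0, 14, 2, 3, 5, 4, 6, 7, 8, 9, 10, 11, 12, 13, 1]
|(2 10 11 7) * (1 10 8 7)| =3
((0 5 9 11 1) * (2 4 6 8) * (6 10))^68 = ((0 5 9 11 1)(2 4 10 6 8))^68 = (0 11 5 1 9)(2 6 4 8 10)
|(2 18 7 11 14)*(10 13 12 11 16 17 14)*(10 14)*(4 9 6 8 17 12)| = 7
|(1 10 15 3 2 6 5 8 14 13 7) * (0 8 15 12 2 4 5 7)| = 12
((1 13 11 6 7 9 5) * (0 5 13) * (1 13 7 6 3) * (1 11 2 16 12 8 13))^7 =((0 5 1)(2 16 12 8 13)(3 11)(7 9))^7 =(0 5 1)(2 12 13 16 8)(3 11)(7 9)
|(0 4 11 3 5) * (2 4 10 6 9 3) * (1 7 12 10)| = |(0 1 7 12 10 6 9 3 5)(2 4 11)| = 9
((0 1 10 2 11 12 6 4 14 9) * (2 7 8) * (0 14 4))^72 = (14)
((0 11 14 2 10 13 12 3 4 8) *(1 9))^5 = (0 13)(1 9)(2 4)(3 14)(8 10)(11 12)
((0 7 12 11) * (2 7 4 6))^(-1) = (0 11 12 7 2 6 4)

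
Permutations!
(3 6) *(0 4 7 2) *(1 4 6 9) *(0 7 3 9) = (0 6 9 1 4 3)(2 7) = [6, 4, 7, 0, 3, 5, 9, 2, 8, 1]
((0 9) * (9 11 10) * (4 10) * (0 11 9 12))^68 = (0 11 10)(4 12 9) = ((0 9 11 4 10 12))^68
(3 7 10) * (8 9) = [0, 1, 2, 7, 4, 5, 6, 10, 9, 8, 3] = (3 7 10)(8 9)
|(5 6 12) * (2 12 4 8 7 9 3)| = |(2 12 5 6 4 8 7 9 3)| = 9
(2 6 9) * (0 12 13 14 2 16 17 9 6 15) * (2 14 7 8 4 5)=[12, 1, 15, 3, 5, 2, 6, 8, 4, 16, 10, 11, 13, 7, 14, 0, 17, 9]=(0 12 13 7 8 4 5 2 15)(9 16 17)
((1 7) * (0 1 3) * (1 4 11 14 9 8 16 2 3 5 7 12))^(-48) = (0 16 14)(2 9 4)(3 8 11)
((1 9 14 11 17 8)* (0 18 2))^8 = ((0 18 2)(1 9 14 11 17 8))^8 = (0 2 18)(1 14 17)(8 9 11)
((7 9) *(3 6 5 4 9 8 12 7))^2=(3 5 9 6 4)(7 12 8)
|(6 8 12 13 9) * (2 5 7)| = |(2 5 7)(6 8 12 13 9)| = 15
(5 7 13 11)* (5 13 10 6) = (5 7 10 6)(11 13) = [0, 1, 2, 3, 4, 7, 5, 10, 8, 9, 6, 13, 12, 11]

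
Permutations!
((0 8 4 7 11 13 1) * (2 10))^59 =((0 8 4 7 11 13 1)(2 10))^59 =(0 7 1 4 13 8 11)(2 10)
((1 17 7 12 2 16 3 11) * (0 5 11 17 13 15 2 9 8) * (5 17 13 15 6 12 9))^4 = ((0 17 7 9 8)(1 15 2 16 3 13 6 12 5 11))^4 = (0 8 9 7 17)(1 3 5 2 6)(11 16 12 15 13)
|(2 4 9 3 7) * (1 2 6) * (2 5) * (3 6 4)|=8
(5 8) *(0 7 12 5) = (0 7 12 5 8) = [7, 1, 2, 3, 4, 8, 6, 12, 0, 9, 10, 11, 5]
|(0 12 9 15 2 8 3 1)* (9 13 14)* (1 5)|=|(0 12 13 14 9 15 2 8 3 5 1)|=11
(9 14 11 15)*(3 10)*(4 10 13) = [0, 1, 2, 13, 10, 5, 6, 7, 8, 14, 3, 15, 12, 4, 11, 9] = (3 13 4 10)(9 14 11 15)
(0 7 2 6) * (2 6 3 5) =(0 7 6)(2 3 5) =[7, 1, 3, 5, 4, 2, 0, 6]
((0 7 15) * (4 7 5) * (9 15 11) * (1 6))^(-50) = (0 15 9 11 7 4 5)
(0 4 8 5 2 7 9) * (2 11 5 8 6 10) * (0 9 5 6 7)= (0 4 7 5 11 6 10 2)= [4, 1, 0, 3, 7, 11, 10, 5, 8, 9, 2, 6]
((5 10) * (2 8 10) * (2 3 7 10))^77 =(2 8)(3 7 10 5)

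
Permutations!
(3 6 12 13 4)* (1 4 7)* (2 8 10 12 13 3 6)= (1 4 6 13 7)(2 8 10 12 3)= [0, 4, 8, 2, 6, 5, 13, 1, 10, 9, 12, 11, 3, 7]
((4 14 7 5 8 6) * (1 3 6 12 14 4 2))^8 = ((1 3 6 2)(5 8 12 14 7))^8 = (5 14 8 7 12)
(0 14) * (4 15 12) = (0 14)(4 15 12) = [14, 1, 2, 3, 15, 5, 6, 7, 8, 9, 10, 11, 4, 13, 0, 12]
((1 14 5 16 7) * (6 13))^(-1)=((1 14 5 16 7)(6 13))^(-1)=(1 7 16 5 14)(6 13)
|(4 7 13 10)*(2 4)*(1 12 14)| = 15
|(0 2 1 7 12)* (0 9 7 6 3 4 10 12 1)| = |(0 2)(1 6 3 4 10 12 9 7)| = 8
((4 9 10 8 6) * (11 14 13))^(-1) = (4 6 8 10 9)(11 13 14)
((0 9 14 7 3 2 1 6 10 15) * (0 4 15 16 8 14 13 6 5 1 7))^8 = (16)(2 3 7)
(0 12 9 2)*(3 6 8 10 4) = (0 12 9 2)(3 6 8 10 4) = [12, 1, 0, 6, 3, 5, 8, 7, 10, 2, 4, 11, 9]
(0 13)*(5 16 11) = (0 13)(5 16 11) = [13, 1, 2, 3, 4, 16, 6, 7, 8, 9, 10, 5, 12, 0, 14, 15, 11]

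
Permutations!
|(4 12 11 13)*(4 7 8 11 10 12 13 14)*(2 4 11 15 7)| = |(2 4 13)(7 8 15)(10 12)(11 14)| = 6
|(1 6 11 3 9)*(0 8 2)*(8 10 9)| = |(0 10 9 1 6 11 3 8 2)| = 9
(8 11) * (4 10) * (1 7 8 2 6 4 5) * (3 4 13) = (1 7 8 11 2 6 13 3 4 10 5) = [0, 7, 6, 4, 10, 1, 13, 8, 11, 9, 5, 2, 12, 3]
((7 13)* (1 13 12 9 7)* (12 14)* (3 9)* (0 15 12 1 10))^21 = (0 15 12 3 9 7 14 1 13 10)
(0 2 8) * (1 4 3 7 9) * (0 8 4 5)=(0 2 4 3 7 9 1 5)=[2, 5, 4, 7, 3, 0, 6, 9, 8, 1]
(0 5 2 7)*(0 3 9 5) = (2 7 3 9 5) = [0, 1, 7, 9, 4, 2, 6, 3, 8, 5]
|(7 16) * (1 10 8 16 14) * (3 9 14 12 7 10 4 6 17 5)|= 24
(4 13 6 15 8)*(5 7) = [0, 1, 2, 3, 13, 7, 15, 5, 4, 9, 10, 11, 12, 6, 14, 8] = (4 13 6 15 8)(5 7)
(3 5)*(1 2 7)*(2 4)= (1 4 2 7)(3 5)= [0, 4, 7, 5, 2, 3, 6, 1]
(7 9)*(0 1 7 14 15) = (0 1 7 9 14 15) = [1, 7, 2, 3, 4, 5, 6, 9, 8, 14, 10, 11, 12, 13, 15, 0]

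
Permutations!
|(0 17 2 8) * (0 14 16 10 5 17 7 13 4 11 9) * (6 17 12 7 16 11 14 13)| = 15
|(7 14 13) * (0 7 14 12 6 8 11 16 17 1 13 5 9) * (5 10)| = 14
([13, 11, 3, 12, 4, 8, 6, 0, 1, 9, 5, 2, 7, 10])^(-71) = [11, 0, 10, 5, 4, 12, 6, 1, 7, 9, 3, 13, 8, 2]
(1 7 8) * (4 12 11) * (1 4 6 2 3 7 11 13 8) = (1 11 6 2 3 7)(4 12 13 8) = [0, 11, 3, 7, 12, 5, 2, 1, 4, 9, 10, 6, 13, 8]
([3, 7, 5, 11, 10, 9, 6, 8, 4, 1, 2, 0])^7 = (0 3 11)(1 9 5 2 10 4 8 7)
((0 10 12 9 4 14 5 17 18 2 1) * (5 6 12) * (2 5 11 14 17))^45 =((0 10 11 14 6 12 9 4 17 18 5 2 1))^45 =(0 9 1 12 2 6 5 14 18 11 17 10 4)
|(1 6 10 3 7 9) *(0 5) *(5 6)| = |(0 6 10 3 7 9 1 5)| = 8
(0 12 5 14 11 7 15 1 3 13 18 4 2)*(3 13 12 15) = [15, 13, 0, 12, 2, 14, 6, 3, 8, 9, 10, 7, 5, 18, 11, 1, 16, 17, 4] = (0 15 1 13 18 4 2)(3 12 5 14 11 7)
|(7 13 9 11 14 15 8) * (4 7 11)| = 4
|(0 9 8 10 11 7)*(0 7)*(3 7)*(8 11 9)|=|(0 8 10 9 11)(3 7)|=10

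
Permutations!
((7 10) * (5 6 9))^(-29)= ((5 6 9)(7 10))^(-29)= (5 6 9)(7 10)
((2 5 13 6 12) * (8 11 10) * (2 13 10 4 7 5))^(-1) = (4 11 8 10 5 7)(6 13 12)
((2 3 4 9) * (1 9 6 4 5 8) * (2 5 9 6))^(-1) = ((1 6 4 2 3 9 5 8))^(-1) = (1 8 5 9 3 2 4 6)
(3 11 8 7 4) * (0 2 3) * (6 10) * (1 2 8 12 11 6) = (0 8 7 4)(1 2 3 6 10)(11 12) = [8, 2, 3, 6, 0, 5, 10, 4, 7, 9, 1, 12, 11]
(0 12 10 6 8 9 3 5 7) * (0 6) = (0 12 10)(3 5 7 6 8 9) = [12, 1, 2, 5, 4, 7, 8, 6, 9, 3, 0, 11, 10]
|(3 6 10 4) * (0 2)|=4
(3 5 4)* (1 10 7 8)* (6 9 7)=[0, 10, 2, 5, 3, 4, 9, 8, 1, 7, 6]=(1 10 6 9 7 8)(3 5 4)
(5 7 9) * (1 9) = [0, 9, 2, 3, 4, 7, 6, 1, 8, 5] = (1 9 5 7)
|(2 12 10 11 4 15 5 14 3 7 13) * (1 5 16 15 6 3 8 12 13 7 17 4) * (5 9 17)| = |(1 9 17 4 6 3 5 14 8 12 10 11)(2 13)(15 16)| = 12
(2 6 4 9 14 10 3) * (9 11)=[0, 1, 6, 2, 11, 5, 4, 7, 8, 14, 3, 9, 12, 13, 10]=(2 6 4 11 9 14 10 3)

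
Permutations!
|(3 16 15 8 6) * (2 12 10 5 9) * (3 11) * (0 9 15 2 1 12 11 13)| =|(0 9 1 12 10 5 15 8 6 13)(2 11 3 16)| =20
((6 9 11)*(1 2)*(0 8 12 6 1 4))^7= ((0 8 12 6 9 11 1 2 4))^7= (0 2 11 6 8 4 1 9 12)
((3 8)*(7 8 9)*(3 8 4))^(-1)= (3 4 7 9)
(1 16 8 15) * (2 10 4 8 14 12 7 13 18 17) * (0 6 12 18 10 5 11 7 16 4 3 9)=(0 6 12 16 14 18 17 2 5 11 7 13 10 3 9)(1 4 8 15)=[6, 4, 5, 9, 8, 11, 12, 13, 15, 0, 3, 7, 16, 10, 18, 1, 14, 2, 17]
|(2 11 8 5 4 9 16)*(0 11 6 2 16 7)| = 14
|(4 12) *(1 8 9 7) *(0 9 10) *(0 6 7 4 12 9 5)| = |(12)(0 5)(1 8 10 6 7)(4 9)| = 10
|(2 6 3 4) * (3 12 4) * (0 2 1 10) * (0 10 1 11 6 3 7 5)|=20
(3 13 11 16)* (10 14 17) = [0, 1, 2, 13, 4, 5, 6, 7, 8, 9, 14, 16, 12, 11, 17, 15, 3, 10] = (3 13 11 16)(10 14 17)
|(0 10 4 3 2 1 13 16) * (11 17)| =|(0 10 4 3 2 1 13 16)(11 17)| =8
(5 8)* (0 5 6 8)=(0 5)(6 8)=[5, 1, 2, 3, 4, 0, 8, 7, 6]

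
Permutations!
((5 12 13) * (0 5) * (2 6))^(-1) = ((0 5 12 13)(2 6))^(-1) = (0 13 12 5)(2 6)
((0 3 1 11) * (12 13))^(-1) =(0 11 1 3)(12 13)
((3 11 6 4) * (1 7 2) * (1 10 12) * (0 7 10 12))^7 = ((0 7 2 12 1 10)(3 11 6 4))^7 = (0 7 2 12 1 10)(3 4 6 11)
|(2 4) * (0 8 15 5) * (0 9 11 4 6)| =|(0 8 15 5 9 11 4 2 6)| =9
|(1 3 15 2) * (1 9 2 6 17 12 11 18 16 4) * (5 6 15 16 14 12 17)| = 4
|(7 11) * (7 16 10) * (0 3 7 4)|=7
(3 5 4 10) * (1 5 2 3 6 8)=(1 5 4 10 6 8)(2 3)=[0, 5, 3, 2, 10, 4, 8, 7, 1, 9, 6]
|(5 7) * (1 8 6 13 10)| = |(1 8 6 13 10)(5 7)| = 10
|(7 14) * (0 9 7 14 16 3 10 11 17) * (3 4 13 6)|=11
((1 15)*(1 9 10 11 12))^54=(15)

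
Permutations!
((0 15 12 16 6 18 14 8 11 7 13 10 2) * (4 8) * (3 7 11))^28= (18)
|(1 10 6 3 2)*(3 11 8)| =7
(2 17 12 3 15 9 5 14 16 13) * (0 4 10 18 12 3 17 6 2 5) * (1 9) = (0 4 10 18 12 17 3 15 1 9)(2 6)(5 14 16 13) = [4, 9, 6, 15, 10, 14, 2, 7, 8, 0, 18, 11, 17, 5, 16, 1, 13, 3, 12]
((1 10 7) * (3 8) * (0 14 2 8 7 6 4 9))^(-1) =(0 9 4 6 10 1 7 3 8 2 14)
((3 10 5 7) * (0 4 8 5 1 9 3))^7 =(0 8 7 4 5)(1 10 3 9)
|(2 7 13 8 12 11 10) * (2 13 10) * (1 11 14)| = |(1 11 2 7 10 13 8 12 14)| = 9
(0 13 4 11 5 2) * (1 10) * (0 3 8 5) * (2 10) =(0 13 4 11)(1 2 3 8 5 10) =[13, 2, 3, 8, 11, 10, 6, 7, 5, 9, 1, 0, 12, 4]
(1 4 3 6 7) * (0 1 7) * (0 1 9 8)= (0 9 8)(1 4 3 6)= [9, 4, 2, 6, 3, 5, 1, 7, 0, 8]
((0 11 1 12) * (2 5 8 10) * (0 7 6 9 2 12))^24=(12)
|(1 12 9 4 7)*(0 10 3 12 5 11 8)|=|(0 10 3 12 9 4 7 1 5 11 8)|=11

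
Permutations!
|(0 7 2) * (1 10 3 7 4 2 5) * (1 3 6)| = 3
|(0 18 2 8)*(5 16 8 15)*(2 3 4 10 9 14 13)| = 13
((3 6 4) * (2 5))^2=(3 4 6)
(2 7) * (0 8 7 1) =(0 8 7 2 1) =[8, 0, 1, 3, 4, 5, 6, 2, 7]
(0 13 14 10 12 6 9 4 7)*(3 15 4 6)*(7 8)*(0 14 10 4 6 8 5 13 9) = (0 9 8 7 14 4 5 13 10 12 3 15 6) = [9, 1, 2, 15, 5, 13, 0, 14, 7, 8, 12, 11, 3, 10, 4, 6]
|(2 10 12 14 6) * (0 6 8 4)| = 8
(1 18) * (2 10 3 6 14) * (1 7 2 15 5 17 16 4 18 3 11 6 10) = (1 3 10 11 6 14 15 5 17 16 4 18 7 2) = [0, 3, 1, 10, 18, 17, 14, 2, 8, 9, 11, 6, 12, 13, 15, 5, 4, 16, 7]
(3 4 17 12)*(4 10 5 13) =[0, 1, 2, 10, 17, 13, 6, 7, 8, 9, 5, 11, 3, 4, 14, 15, 16, 12] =(3 10 5 13 4 17 12)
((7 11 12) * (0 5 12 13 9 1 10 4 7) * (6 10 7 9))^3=(1 13 4 7 6 9 11 10)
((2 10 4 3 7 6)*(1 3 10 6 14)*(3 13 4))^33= (1 7 10 13 14 3 4)(2 6)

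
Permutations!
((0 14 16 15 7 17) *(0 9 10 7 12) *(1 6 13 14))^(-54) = (0 6 14 15)(1 13 16 12)(7 9)(10 17)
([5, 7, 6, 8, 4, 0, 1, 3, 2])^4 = [0, 2, 3, 1, 4, 5, 8, 6, 7]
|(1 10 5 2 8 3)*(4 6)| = |(1 10 5 2 8 3)(4 6)| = 6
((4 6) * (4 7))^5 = ((4 6 7))^5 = (4 7 6)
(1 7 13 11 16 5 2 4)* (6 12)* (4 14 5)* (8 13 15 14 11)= (1 7 15 14 5 2 11 16 4)(6 12)(8 13)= [0, 7, 11, 3, 1, 2, 12, 15, 13, 9, 10, 16, 6, 8, 5, 14, 4]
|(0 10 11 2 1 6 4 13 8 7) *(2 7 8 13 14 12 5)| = |(0 10 11 7)(1 6 4 14 12 5 2)| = 28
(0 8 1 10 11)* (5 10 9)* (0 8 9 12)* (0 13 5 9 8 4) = (0 8 1 12 13 5 10 11 4) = [8, 12, 2, 3, 0, 10, 6, 7, 1, 9, 11, 4, 13, 5]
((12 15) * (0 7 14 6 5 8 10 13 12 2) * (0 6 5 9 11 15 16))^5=((0 7 14 5 8 10 13 12 16)(2 6 9 11 15))^5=(0 10 7 13 14 12 5 16 8)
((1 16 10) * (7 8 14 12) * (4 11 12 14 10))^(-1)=(1 10 8 7 12 11 4 16)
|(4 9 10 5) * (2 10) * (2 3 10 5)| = 6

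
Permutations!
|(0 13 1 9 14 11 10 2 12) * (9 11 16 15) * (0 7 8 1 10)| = |(0 13 10 2 12 7 8 1 11)(9 14 16 15)| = 36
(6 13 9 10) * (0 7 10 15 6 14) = [7, 1, 2, 3, 4, 5, 13, 10, 8, 15, 14, 11, 12, 9, 0, 6] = (0 7 10 14)(6 13 9 15)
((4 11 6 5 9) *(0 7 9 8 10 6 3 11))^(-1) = (0 4 9 7)(3 11)(5 6 10 8)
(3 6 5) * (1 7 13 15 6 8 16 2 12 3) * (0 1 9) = (0 1 7 13 15 6 5 9)(2 12 3 8 16) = [1, 7, 12, 8, 4, 9, 5, 13, 16, 0, 10, 11, 3, 15, 14, 6, 2]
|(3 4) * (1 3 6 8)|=|(1 3 4 6 8)|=5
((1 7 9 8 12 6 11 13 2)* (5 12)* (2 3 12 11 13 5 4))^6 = (3 6)(12 13)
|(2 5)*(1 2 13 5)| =2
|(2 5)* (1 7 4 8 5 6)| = 7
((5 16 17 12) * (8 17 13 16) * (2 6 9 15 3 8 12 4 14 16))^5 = (2 8 13 3 16 15 14 9 4 6 17)(5 12) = ((2 6 9 15 3 8 17 4 14 16 13)(5 12))^5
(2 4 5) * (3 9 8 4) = (2 3 9 8 4 5) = [0, 1, 3, 9, 5, 2, 6, 7, 4, 8]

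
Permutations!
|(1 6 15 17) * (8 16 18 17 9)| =|(1 6 15 9 8 16 18 17)| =8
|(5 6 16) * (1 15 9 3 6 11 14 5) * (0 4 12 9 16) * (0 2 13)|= 24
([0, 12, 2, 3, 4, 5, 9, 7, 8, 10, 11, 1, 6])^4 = [0, 10, 2, 3, 4, 5, 1, 7, 8, 12, 6, 9, 11]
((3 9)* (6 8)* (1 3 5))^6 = ((1 3 9 5)(6 8))^6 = (1 9)(3 5)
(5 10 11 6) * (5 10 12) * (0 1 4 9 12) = (0 1 4 9 12 5)(6 10 11) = [1, 4, 2, 3, 9, 0, 10, 7, 8, 12, 11, 6, 5]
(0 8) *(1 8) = (0 1 8) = [1, 8, 2, 3, 4, 5, 6, 7, 0]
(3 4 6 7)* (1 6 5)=(1 6 7 3 4 5)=[0, 6, 2, 4, 5, 1, 7, 3]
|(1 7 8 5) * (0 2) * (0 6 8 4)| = 8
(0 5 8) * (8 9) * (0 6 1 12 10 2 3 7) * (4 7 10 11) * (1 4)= (0 5 9 8 6 4 7)(1 12 11)(2 3 10)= [5, 12, 3, 10, 7, 9, 4, 0, 6, 8, 2, 1, 11]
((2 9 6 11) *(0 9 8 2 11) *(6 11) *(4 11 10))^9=(0 4)(2 8)(6 10)(9 11)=((0 9 10 4 11 6)(2 8))^9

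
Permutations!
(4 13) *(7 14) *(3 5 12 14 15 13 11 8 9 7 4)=(3 5 12 14 4 11 8 9 7 15 13)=[0, 1, 2, 5, 11, 12, 6, 15, 9, 7, 10, 8, 14, 3, 4, 13]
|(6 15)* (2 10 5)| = 6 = |(2 10 5)(6 15)|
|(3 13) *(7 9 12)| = |(3 13)(7 9 12)| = 6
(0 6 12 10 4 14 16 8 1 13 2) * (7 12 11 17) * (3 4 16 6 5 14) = [5, 13, 0, 4, 3, 14, 11, 12, 1, 9, 16, 17, 10, 2, 6, 15, 8, 7] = (0 5 14 6 11 17 7 12 10 16 8 1 13 2)(3 4)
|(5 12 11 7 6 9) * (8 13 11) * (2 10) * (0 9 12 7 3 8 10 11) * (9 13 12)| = |(0 13)(2 11 3 8 12 10)(5 7 6 9)| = 12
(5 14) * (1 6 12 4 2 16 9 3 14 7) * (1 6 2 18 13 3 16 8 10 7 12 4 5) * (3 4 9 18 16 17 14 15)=(1 2 8 10 7 6 9 17 14)(3 15)(4 16 18 13)(5 12)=[0, 2, 8, 15, 16, 12, 9, 6, 10, 17, 7, 11, 5, 4, 1, 3, 18, 14, 13]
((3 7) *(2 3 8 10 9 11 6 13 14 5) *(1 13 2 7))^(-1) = ((1 13 14 5 7 8 10 9 11 6 2 3))^(-1) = (1 3 2 6 11 9 10 8 7 5 14 13)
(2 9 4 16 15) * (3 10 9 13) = (2 13 3 10 9 4 16 15) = [0, 1, 13, 10, 16, 5, 6, 7, 8, 4, 9, 11, 12, 3, 14, 2, 15]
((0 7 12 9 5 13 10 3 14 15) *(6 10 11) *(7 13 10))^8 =(0 10 7)(3 12 13)(5 6 15)(9 11 14)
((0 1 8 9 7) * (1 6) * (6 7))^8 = ((0 7)(1 8 9 6))^8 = (9)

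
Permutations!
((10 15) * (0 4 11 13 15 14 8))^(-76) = (0 15)(4 10)(8 13)(11 14)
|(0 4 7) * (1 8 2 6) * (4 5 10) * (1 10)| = 9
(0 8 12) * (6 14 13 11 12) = (0 8 6 14 13 11 12) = [8, 1, 2, 3, 4, 5, 14, 7, 6, 9, 10, 12, 0, 11, 13]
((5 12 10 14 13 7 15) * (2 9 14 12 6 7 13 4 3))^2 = ((2 9 14 4 3)(5 6 7 15)(10 12))^2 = (2 14 3 9 4)(5 7)(6 15)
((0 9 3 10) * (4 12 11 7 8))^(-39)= (0 9 3 10)(4 12 11 7 8)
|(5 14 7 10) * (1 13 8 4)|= |(1 13 8 4)(5 14 7 10)|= 4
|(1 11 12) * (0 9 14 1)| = 6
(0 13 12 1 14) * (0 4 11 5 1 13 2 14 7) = (0 2 14 4 11 5 1 7)(12 13) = [2, 7, 14, 3, 11, 1, 6, 0, 8, 9, 10, 5, 13, 12, 4]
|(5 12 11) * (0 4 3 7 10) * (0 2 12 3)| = |(0 4)(2 12 11 5 3 7 10)| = 14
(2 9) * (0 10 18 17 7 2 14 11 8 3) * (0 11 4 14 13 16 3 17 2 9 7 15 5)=[10, 1, 7, 11, 14, 0, 6, 9, 17, 13, 18, 8, 12, 16, 4, 5, 3, 15, 2]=(0 10 18 2 7 9 13 16 3 11 8 17 15 5)(4 14)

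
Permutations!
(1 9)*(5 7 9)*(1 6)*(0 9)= (0 9 6 1 5 7)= [9, 5, 2, 3, 4, 7, 1, 0, 8, 6]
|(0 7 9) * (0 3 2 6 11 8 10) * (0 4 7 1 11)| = 11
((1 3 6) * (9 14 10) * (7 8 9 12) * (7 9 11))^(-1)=((1 3 6)(7 8 11)(9 14 10 12))^(-1)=(1 6 3)(7 11 8)(9 12 10 14)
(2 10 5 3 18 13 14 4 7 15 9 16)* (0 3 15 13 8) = (0 3 18 8)(2 10 5 15 9 16)(4 7 13 14) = [3, 1, 10, 18, 7, 15, 6, 13, 0, 16, 5, 11, 12, 14, 4, 9, 2, 17, 8]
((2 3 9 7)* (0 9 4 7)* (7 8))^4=(9)(2 7 8 4 3)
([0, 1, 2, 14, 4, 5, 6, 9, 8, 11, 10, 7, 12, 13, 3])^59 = [0, 1, 2, 14, 4, 5, 6, 11, 8, 7, 10, 9, 12, 13, 3]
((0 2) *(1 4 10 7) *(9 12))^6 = (12)(1 10)(4 7)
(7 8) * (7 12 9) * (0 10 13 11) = (0 10 13 11)(7 8 12 9) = [10, 1, 2, 3, 4, 5, 6, 8, 12, 7, 13, 0, 9, 11]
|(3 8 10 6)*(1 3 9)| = 6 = |(1 3 8 10 6 9)|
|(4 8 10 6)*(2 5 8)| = 6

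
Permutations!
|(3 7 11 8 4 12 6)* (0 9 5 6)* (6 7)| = 8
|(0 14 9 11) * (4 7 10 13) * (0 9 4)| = 6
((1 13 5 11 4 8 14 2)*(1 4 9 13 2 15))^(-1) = ((1 2 4 8 14 15)(5 11 9 13))^(-1) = (1 15 14 8 4 2)(5 13 9 11)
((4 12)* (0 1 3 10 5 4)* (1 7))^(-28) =(0 10)(1 4)(3 12)(5 7)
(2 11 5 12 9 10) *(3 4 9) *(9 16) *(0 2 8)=(0 2 11 5 12 3 4 16 9 10 8)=[2, 1, 11, 4, 16, 12, 6, 7, 0, 10, 8, 5, 3, 13, 14, 15, 9]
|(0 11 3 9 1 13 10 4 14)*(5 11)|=|(0 5 11 3 9 1 13 10 4 14)|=10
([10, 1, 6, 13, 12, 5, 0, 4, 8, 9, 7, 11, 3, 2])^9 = (13)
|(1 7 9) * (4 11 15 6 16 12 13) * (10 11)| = |(1 7 9)(4 10 11 15 6 16 12 13)| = 24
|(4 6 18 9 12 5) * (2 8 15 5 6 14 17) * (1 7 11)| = 84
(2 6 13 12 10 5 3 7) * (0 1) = (0 1)(2 6 13 12 10 5 3 7) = [1, 0, 6, 7, 4, 3, 13, 2, 8, 9, 5, 11, 10, 12]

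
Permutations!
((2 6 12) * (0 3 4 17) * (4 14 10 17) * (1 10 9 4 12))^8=((0 3 14 9 4 12 2 6 1 10 17))^8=(0 1 12 14 17 6 4 3 10 2 9)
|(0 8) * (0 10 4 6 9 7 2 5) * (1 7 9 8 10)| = |(0 10 4 6 8 1 7 2 5)| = 9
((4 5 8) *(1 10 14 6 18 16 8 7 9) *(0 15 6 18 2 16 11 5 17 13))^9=(1 10 14 18 11 5 7 9)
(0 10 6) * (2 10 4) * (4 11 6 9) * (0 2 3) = [11, 1, 10, 0, 3, 5, 2, 7, 8, 4, 9, 6] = (0 11 6 2 10 9 4 3)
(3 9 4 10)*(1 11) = (1 11)(3 9 4 10) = [0, 11, 2, 9, 10, 5, 6, 7, 8, 4, 3, 1]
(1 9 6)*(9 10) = (1 10 9 6) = [0, 10, 2, 3, 4, 5, 1, 7, 8, 6, 9]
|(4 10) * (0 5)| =2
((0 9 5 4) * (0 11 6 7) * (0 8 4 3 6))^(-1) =((0 9 5 3 6 7 8 4 11))^(-1) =(0 11 4 8 7 6 3 5 9)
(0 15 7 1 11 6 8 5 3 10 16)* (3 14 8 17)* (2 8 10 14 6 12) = (0 15 7 1 11 12 2 8 5 6 17 3 14 10 16) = [15, 11, 8, 14, 4, 6, 17, 1, 5, 9, 16, 12, 2, 13, 10, 7, 0, 3]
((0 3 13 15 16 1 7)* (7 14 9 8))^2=((0 3 13 15 16 1 14 9 8 7))^2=(0 13 16 14 8)(1 9 7 3 15)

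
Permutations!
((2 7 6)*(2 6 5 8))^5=((2 7 5 8))^5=(2 7 5 8)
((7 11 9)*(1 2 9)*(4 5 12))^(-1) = (1 11 7 9 2)(4 12 5)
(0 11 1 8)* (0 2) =(0 11 1 8 2) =[11, 8, 0, 3, 4, 5, 6, 7, 2, 9, 10, 1]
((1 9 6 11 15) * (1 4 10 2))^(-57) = (1 2 10 4 15 11 6 9)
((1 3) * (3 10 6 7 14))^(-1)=((1 10 6 7 14 3))^(-1)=(1 3 14 7 6 10)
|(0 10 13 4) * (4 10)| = 2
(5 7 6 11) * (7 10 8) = [0, 1, 2, 3, 4, 10, 11, 6, 7, 9, 8, 5] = (5 10 8 7 6 11)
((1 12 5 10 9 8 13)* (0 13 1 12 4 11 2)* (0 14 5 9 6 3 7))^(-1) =((0 13 12 9 8 1 4 11 2 14 5 10 6 3 7))^(-1) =(0 7 3 6 10 5 14 2 11 4 1 8 9 12 13)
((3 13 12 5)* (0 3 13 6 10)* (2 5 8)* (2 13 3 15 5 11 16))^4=(0 6 5)(2 11 16)(3 15 10)(8 13 12)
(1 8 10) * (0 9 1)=(0 9 1 8 10)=[9, 8, 2, 3, 4, 5, 6, 7, 10, 1, 0]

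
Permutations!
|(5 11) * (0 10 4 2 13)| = |(0 10 4 2 13)(5 11)| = 10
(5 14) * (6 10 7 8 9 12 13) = [0, 1, 2, 3, 4, 14, 10, 8, 9, 12, 7, 11, 13, 6, 5] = (5 14)(6 10 7 8 9 12 13)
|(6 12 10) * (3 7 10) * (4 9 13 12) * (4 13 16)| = |(3 7 10 6 13 12)(4 9 16)| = 6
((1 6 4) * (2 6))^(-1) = ((1 2 6 4))^(-1) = (1 4 6 2)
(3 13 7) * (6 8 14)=(3 13 7)(6 8 14)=[0, 1, 2, 13, 4, 5, 8, 3, 14, 9, 10, 11, 12, 7, 6]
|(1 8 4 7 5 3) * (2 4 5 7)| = |(1 8 5 3)(2 4)| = 4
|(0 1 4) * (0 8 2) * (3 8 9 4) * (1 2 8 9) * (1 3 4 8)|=10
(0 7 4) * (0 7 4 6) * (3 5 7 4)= (0 3 5 7 6)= [3, 1, 2, 5, 4, 7, 0, 6]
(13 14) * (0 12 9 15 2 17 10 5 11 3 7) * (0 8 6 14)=(0 12 9 15 2 17 10 5 11 3 7 8 6 14 13)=[12, 1, 17, 7, 4, 11, 14, 8, 6, 15, 5, 3, 9, 0, 13, 2, 16, 10]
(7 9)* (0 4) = (0 4)(7 9) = [4, 1, 2, 3, 0, 5, 6, 9, 8, 7]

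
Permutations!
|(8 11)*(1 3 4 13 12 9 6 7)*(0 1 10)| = 10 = |(0 1 3 4 13 12 9 6 7 10)(8 11)|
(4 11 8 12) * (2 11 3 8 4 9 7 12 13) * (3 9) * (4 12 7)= (2 11 12 3 8 13)(4 9)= [0, 1, 11, 8, 9, 5, 6, 7, 13, 4, 10, 12, 3, 2]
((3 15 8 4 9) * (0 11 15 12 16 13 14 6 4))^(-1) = (0 8 15 11)(3 9 4 6 14 13 16 12)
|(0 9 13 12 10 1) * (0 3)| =7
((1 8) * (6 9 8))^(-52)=((1 6 9 8))^(-52)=(9)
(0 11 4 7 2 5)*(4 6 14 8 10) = [11, 1, 5, 3, 7, 0, 14, 2, 10, 9, 4, 6, 12, 13, 8] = (0 11 6 14 8 10 4 7 2 5)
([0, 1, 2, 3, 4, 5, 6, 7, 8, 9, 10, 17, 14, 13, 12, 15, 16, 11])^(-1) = [0, 1, 2, 3, 4, 5, 6, 7, 8, 9, 10, 17, 14, 13, 12, 15, 16, 11]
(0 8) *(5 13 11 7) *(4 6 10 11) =(0 8)(4 6 10 11 7 5 13) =[8, 1, 2, 3, 6, 13, 10, 5, 0, 9, 11, 7, 12, 4]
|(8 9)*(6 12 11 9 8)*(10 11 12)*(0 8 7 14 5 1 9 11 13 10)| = 8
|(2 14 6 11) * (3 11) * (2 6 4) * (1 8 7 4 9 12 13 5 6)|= |(1 8 7 4 2 14 9 12 13 5 6 3 11)|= 13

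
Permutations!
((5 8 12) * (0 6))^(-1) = (0 6)(5 12 8)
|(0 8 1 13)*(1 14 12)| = |(0 8 14 12 1 13)| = 6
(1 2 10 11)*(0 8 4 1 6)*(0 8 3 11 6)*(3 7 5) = (0 7 5 3 11)(1 2 10 6 8 4) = [7, 2, 10, 11, 1, 3, 8, 5, 4, 9, 6, 0]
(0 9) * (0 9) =(9) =[0, 1, 2, 3, 4, 5, 6, 7, 8, 9]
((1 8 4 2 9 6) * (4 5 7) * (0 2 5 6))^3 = (9)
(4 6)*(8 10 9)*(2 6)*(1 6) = [0, 6, 1, 3, 2, 5, 4, 7, 10, 8, 9] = (1 6 4 2)(8 10 9)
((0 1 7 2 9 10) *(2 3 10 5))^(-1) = (0 10 3 7 1)(2 5 9)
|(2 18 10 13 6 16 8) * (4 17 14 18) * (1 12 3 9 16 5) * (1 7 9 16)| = |(1 12 3 16 8 2 4 17 14 18 10 13 6 5 7 9)| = 16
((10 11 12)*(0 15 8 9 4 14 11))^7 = (0 12 14 9 15 10 11 4 8)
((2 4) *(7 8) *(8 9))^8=((2 4)(7 9 8))^8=(7 8 9)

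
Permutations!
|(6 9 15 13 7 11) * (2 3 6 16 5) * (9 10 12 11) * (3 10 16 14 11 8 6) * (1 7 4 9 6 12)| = 28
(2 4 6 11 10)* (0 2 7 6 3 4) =[2, 1, 0, 4, 3, 5, 11, 6, 8, 9, 7, 10] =(0 2)(3 4)(6 11 10 7)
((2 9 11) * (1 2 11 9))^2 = (11)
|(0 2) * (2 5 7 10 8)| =|(0 5 7 10 8 2)| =6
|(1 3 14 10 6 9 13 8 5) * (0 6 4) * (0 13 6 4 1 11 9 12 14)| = 13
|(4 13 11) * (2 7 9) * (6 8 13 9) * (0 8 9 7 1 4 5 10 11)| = |(0 8 13)(1 4 7 6 9 2)(5 10 11)| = 6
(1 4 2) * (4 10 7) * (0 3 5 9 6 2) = (0 3 5 9 6 2 1 10 7 4) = [3, 10, 1, 5, 0, 9, 2, 4, 8, 6, 7]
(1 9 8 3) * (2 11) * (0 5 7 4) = (0 5 7 4)(1 9 8 3)(2 11) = [5, 9, 11, 1, 0, 7, 6, 4, 3, 8, 10, 2]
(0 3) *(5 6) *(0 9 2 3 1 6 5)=(0 1 6)(2 3 9)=[1, 6, 3, 9, 4, 5, 0, 7, 8, 2]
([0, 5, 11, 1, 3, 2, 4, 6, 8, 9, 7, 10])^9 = (11)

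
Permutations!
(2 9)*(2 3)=(2 9 3)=[0, 1, 9, 2, 4, 5, 6, 7, 8, 3]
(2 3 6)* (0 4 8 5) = (0 4 8 5)(2 3 6) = [4, 1, 3, 6, 8, 0, 2, 7, 5]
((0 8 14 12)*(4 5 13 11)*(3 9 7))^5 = ((0 8 14 12)(3 9 7)(4 5 13 11))^5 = (0 8 14 12)(3 7 9)(4 5 13 11)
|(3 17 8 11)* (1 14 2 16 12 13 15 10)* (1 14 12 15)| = |(1 12 13)(2 16 15 10 14)(3 17 8 11)| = 60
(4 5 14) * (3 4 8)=(3 4 5 14 8)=[0, 1, 2, 4, 5, 14, 6, 7, 3, 9, 10, 11, 12, 13, 8]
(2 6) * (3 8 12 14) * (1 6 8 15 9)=[0, 6, 8, 15, 4, 5, 2, 7, 12, 1, 10, 11, 14, 13, 3, 9]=(1 6 2 8 12 14 3 15 9)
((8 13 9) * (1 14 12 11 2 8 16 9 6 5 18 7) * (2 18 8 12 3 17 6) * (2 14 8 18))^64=((1 8 13 14 3 17 6 5 18 7)(2 12 11)(9 16))^64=(1 3 18 13 6)(2 12 11)(5 8 17 7 14)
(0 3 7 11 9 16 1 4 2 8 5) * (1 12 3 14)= (0 14 1 4 2 8 5)(3 7 11 9 16 12)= [14, 4, 8, 7, 2, 0, 6, 11, 5, 16, 10, 9, 3, 13, 1, 15, 12]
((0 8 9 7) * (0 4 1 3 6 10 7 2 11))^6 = ((0 8 9 2 11)(1 3 6 10 7 4))^6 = (0 8 9 2 11)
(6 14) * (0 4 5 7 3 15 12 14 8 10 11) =[4, 1, 2, 15, 5, 7, 8, 3, 10, 9, 11, 0, 14, 13, 6, 12] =(0 4 5 7 3 15 12 14 6 8 10 11)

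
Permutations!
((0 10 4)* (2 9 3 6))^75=(10)(2 6 3 9)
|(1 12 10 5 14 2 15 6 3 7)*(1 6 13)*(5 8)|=|(1 12 10 8 5 14 2 15 13)(3 7 6)|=9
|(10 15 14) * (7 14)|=4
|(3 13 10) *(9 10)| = 4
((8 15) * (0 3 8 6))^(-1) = ((0 3 8 15 6))^(-1) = (0 6 15 8 3)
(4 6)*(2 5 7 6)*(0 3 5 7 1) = (0 3 5 1)(2 7 6 4) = [3, 0, 7, 5, 2, 1, 4, 6]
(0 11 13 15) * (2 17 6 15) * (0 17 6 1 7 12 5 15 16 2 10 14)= [11, 7, 6, 3, 4, 15, 16, 12, 8, 9, 14, 13, 5, 10, 0, 17, 2, 1]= (0 11 13 10 14)(1 7 12 5 15 17)(2 6 16)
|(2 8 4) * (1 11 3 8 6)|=7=|(1 11 3 8 4 2 6)|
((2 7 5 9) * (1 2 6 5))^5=((1 2 7)(5 9 6))^5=(1 7 2)(5 6 9)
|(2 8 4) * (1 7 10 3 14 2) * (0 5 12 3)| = |(0 5 12 3 14 2 8 4 1 7 10)| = 11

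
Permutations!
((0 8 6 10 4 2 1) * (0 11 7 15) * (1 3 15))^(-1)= ((0 8 6 10 4 2 3 15)(1 11 7))^(-1)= (0 15 3 2 4 10 6 8)(1 7 11)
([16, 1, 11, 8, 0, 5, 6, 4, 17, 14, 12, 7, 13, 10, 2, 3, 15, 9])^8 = (0 2 8)(3 4 14)(7 9 15)(10 13 12)(11 17 16)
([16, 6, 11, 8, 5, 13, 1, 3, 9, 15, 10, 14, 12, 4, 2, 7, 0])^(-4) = (16)(2 14 11)(3 8 9 15 7)(4 13 5)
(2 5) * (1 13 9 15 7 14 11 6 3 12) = (1 13 9 15 7 14 11 6 3 12)(2 5) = [0, 13, 5, 12, 4, 2, 3, 14, 8, 15, 10, 6, 1, 9, 11, 7]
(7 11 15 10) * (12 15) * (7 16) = [0, 1, 2, 3, 4, 5, 6, 11, 8, 9, 16, 12, 15, 13, 14, 10, 7] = (7 11 12 15 10 16)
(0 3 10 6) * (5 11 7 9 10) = (0 3 5 11 7 9 10 6) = [3, 1, 2, 5, 4, 11, 0, 9, 8, 10, 6, 7]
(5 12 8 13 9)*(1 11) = (1 11)(5 12 8 13 9) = [0, 11, 2, 3, 4, 12, 6, 7, 13, 5, 10, 1, 8, 9]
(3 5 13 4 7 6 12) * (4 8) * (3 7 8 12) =(3 5 13 12 7 6)(4 8) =[0, 1, 2, 5, 8, 13, 3, 6, 4, 9, 10, 11, 7, 12]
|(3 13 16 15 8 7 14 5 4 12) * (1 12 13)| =|(1 12 3)(4 13 16 15 8 7 14 5)| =24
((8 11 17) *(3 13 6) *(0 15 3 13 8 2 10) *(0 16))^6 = (0 2 8)(3 16 17)(10 11 15)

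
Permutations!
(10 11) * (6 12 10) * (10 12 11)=(12)(6 11)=[0, 1, 2, 3, 4, 5, 11, 7, 8, 9, 10, 6, 12]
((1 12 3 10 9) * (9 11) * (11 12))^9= (12)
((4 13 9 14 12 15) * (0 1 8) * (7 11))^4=(0 1 8)(4 12 9)(13 15 14)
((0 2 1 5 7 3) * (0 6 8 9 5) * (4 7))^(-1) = (0 1 2)(3 7 4 5 9 8 6)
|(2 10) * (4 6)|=2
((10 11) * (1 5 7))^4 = ((1 5 7)(10 11))^4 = (11)(1 5 7)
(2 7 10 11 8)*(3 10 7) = [0, 1, 3, 10, 4, 5, 6, 7, 2, 9, 11, 8] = (2 3 10 11 8)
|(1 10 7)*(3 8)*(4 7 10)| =6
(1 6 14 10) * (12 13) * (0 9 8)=[9, 6, 2, 3, 4, 5, 14, 7, 0, 8, 1, 11, 13, 12, 10]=(0 9 8)(1 6 14 10)(12 13)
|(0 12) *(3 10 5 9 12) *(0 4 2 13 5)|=6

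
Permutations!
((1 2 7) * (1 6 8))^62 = (1 7 8 2 6)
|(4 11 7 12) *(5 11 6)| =|(4 6 5 11 7 12)| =6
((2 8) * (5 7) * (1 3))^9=((1 3)(2 8)(5 7))^9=(1 3)(2 8)(5 7)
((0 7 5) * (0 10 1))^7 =(0 5 1 7 10)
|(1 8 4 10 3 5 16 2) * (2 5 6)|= 14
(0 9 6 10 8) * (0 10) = [9, 1, 2, 3, 4, 5, 0, 7, 10, 6, 8] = (0 9 6)(8 10)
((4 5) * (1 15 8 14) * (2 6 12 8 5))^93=((1 15 5 4 2 6 12 8 14))^93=(1 4 12)(2 8 15)(5 6 14)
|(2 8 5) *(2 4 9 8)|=4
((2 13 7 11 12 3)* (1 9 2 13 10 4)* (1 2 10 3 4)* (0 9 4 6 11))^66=((0 9 10 1 4 2 3 13 7)(6 11 12))^66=(0 1 3)(2 7 10)(4 13 9)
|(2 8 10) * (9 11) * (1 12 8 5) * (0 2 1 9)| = 20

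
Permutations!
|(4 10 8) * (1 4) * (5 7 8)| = |(1 4 10 5 7 8)| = 6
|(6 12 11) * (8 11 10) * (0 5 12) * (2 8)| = 8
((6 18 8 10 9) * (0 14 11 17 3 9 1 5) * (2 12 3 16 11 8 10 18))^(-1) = ((0 14 8 18 10 1 5)(2 12 3 9 6)(11 17 16))^(-1) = (0 5 1 10 18 8 14)(2 6 9 3 12)(11 16 17)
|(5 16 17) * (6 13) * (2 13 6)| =6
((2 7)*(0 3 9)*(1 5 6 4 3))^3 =(0 6 9 5 3 1 4)(2 7) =((0 1 5 6 4 3 9)(2 7))^3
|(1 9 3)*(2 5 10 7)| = 12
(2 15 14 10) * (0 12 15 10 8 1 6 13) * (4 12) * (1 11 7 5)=[4, 6, 10, 3, 12, 1, 13, 5, 11, 9, 2, 7, 15, 0, 8, 14]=(0 4 12 15 14 8 11 7 5 1 6 13)(2 10)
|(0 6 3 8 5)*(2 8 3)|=|(0 6 2 8 5)|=5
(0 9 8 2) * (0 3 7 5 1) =(0 9 8 2 3 7 5 1) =[9, 0, 3, 7, 4, 1, 6, 5, 2, 8]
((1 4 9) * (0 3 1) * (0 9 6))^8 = (9)(0 4 3 6 1)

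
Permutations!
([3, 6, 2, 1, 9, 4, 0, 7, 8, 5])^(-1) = [6, 3, 2, 0, 5, 9, 1, 7, 8, 4]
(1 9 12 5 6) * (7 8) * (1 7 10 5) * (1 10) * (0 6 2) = [6, 9, 0, 3, 4, 2, 7, 8, 1, 12, 5, 11, 10] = (0 6 7 8 1 9 12 10 5 2)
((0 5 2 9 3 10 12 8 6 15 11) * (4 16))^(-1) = (0 11 15 6 8 12 10 3 9 2 5)(4 16)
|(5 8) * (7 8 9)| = 4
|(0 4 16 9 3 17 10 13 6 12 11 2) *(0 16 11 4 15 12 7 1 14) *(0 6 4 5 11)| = |(0 15 12 5 11 2 16 9 3 17 10 13 4)(1 14 6 7)| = 52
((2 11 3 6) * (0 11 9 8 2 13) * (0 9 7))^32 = ((0 11 3 6 13 9 8 2 7))^32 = (0 9 11 8 3 2 6 7 13)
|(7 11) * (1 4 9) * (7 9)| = |(1 4 7 11 9)| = 5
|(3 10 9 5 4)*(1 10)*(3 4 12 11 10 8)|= 15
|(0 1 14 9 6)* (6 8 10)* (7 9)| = 8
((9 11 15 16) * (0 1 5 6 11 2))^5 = (0 15 1 16 5 9 6 2 11)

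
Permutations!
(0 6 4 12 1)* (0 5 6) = (1 5 6 4 12) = [0, 5, 2, 3, 12, 6, 4, 7, 8, 9, 10, 11, 1]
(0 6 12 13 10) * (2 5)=(0 6 12 13 10)(2 5)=[6, 1, 5, 3, 4, 2, 12, 7, 8, 9, 0, 11, 13, 10]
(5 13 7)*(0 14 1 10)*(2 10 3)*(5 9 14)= (0 5 13 7 9 14 1 3 2 10)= [5, 3, 10, 2, 4, 13, 6, 9, 8, 14, 0, 11, 12, 7, 1]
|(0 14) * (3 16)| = |(0 14)(3 16)| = 2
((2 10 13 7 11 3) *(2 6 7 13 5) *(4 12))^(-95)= (13)(2 10 5)(3 6 7 11)(4 12)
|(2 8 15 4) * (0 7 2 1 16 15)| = |(0 7 2 8)(1 16 15 4)| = 4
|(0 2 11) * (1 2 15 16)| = 6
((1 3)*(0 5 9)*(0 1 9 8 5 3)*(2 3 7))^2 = (0 2 9)(1 7 3) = ((0 7 2 3 9 1)(5 8))^2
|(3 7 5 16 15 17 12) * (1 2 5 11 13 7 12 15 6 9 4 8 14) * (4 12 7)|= 14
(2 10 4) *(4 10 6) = (10)(2 6 4) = [0, 1, 6, 3, 2, 5, 4, 7, 8, 9, 10]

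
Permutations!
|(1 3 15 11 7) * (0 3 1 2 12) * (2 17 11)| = |(0 3 15 2 12)(7 17 11)| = 15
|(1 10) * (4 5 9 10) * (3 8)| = |(1 4 5 9 10)(3 8)| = 10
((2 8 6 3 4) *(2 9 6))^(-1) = ((2 8)(3 4 9 6))^(-1) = (2 8)(3 6 9 4)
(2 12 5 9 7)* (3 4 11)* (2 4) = (2 12 5 9 7 4 11 3) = [0, 1, 12, 2, 11, 9, 6, 4, 8, 7, 10, 3, 5]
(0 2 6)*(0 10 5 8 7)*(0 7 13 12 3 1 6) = (0 2)(1 6 10 5 8 13 12 3) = [2, 6, 0, 1, 4, 8, 10, 7, 13, 9, 5, 11, 3, 12]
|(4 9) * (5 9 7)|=4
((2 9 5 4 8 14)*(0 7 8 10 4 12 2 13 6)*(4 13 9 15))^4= (0 9 15 6 14 2 13 8 12 10 7 5 4)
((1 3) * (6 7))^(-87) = ((1 3)(6 7))^(-87) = (1 3)(6 7)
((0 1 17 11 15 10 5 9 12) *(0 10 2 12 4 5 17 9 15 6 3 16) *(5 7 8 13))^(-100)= (0 9 7 13 15 12 17 6 16 1 4 8 5 2 10 11 3)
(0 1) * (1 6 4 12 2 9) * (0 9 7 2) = [6, 9, 7, 3, 12, 5, 4, 2, 8, 1, 10, 11, 0] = (0 6 4 12)(1 9)(2 7)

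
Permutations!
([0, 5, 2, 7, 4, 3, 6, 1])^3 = (1 7 3 5)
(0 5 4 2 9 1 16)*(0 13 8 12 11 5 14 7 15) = (0 14 7 15)(1 16 13 8 12 11 5 4 2 9) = [14, 16, 9, 3, 2, 4, 6, 15, 12, 1, 10, 5, 11, 8, 7, 0, 13]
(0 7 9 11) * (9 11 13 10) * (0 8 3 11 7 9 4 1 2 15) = (0 9 13 10 4 1 2 15)(3 11 8) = [9, 2, 15, 11, 1, 5, 6, 7, 3, 13, 4, 8, 12, 10, 14, 0]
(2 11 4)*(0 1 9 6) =(0 1 9 6)(2 11 4) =[1, 9, 11, 3, 2, 5, 0, 7, 8, 6, 10, 4]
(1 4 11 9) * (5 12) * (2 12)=(1 4 11 9)(2 12 5)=[0, 4, 12, 3, 11, 2, 6, 7, 8, 1, 10, 9, 5]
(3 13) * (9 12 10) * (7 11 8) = (3 13)(7 11 8)(9 12 10) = [0, 1, 2, 13, 4, 5, 6, 11, 7, 12, 9, 8, 10, 3]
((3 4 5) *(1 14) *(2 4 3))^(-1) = (1 14)(2 5 4)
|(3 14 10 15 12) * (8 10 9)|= |(3 14 9 8 10 15 12)|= 7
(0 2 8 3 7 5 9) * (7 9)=(0 2 8 3 9)(5 7)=[2, 1, 8, 9, 4, 7, 6, 5, 3, 0]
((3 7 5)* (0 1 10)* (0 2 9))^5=(10)(3 5 7)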